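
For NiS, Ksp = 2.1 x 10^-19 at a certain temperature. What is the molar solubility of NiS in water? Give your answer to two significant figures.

NiS(s) ⇌ Ni^2+(aq) + S^2-(aq)
Ksp = [Ni^2+][S^2-]
Let s = molar solubility. Then [Ni^2+] = s and [S^2-] = s.
Ksp = s × s = s^2
s = (2.1 x 10^-19)^(1/2) = 4.6 × 10^-10 M

4.6 × 10^-10 M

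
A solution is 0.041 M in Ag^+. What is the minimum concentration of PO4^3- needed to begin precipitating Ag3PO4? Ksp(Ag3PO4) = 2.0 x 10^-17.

Ag3PO4(s) ⇌ 3 Ag^+(aq) + PO4^3-(aq)
Ksp = [Ag^+]^3[PO4^3-]
Precipitation begins when Q = Ksp. With [Ag^+] = 0.041 M:
2.0 x 10^-17 = (0.041)^3 × [PO4^3-]
[PO4^3-] = (2.0 x 10^-17 / 6.89 × 10^-5) = 2.9 x 10^-13 M

[PO4^3-] ≈ 2.9e-13 M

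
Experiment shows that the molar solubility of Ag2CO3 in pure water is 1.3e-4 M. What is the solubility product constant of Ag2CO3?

8.8e-12

Ag2CO3(s) ⇌ 2 Ag^+ + CO3^2-
Let s = molar solubility. Then [Ag^+] = 2s and [CO3^2-] = s.
Ksp = [Ag^+]^2[CO3^2-]
Ksp = (2s)^2s = 4s^3
With s = 1.3 x 10^-4: Ksp = 8.8 × 10^-12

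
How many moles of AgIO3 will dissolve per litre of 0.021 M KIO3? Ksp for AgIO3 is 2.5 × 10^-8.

AgIO3(s) ⇌ Ag^+(aq) + IO3^-(aq)
Ksp = [Ag^+][IO3^-]
If s mol/L dissolves here, [Ag^+] = s, [IO3^-] = 0.021 + s ≈ 0.021 (since IO3^- from KIO3 dominates).
Ksp ≈ s × 0.021
s = 1.2 x 10^-6 M
Check: s = 1.2 × 10^-6 ≪ 0.021, so the approximation is valid.

1.2 × 10^-6 M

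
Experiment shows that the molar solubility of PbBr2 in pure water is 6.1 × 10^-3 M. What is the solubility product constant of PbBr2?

PbBr2(s) <=> Pb^2+ + 2 Br^-
If s mol/L of PbBr2 dissolves, [Pb^2+] = s and [Br^-] = 2s.
Ksp = [Pb^2+][Br^-]^2
Substituting: Ksp = s(2s)^2 = 4s^3
Ksp = 4 × (6.1 x 10^-3)^3 = 9.1 × 10^-7

9.1 × 10^-7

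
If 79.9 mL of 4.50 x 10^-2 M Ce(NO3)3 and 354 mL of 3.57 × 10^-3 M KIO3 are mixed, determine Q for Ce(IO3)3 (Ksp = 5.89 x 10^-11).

Total volume = 79.9 + 354 = 433.9 mL.
[Ce^3+] = 4.50 x 10^-2 × (79.9/433.9) = 8.286 × 10^-3 M
[IO3^-] = 3.57 × 10^-3 × (354/433.9) = 2.913 x 10^-3 M
Ce(IO3)3(s) ⇌ Ce^3+ + 3 IO3^-, so Q = [Ce^3+][IO3^-]^3
Q = (8.286 x 10^-3)(2.913 x 10^-3)^3 = 2.05 × 10^-10
Q > Ksp, so Ce(IO3)3 will precipitate.

2.05 x 10^-10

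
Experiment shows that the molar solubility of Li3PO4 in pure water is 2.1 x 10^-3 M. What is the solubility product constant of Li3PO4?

Li3PO4(s) ⇌ 3 Li^+(aq) + PO4^3-(aq)
Let s = molar solubility. Then [Li^+] = 3s and [PO4^3-] = s.
Ksp = [Li^+]^3[PO4^3-]
Ksp = (3s)^3s = 27s^4
Ksp = 27 × (2.1 × 10^-3)^4 = 5.3 × 10^-10

Ksp ≈ 5.3 × 10^-10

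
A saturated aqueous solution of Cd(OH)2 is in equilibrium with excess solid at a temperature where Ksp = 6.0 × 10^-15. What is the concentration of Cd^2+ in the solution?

Cd(OH)2(s) ⇌ Cd^2+ + 2 OH^-
Ksp = [Cd^2+][OH^-]^2
Let s = molar solubility. Then [Cd^2+] = s and [OH^-] = 2s.
Substituting: Ksp = s(2s)^2 = 4s^3
Solving, s = (6.0 × 10^-15/4)^(1/3) = 1.14 × 10^-5 M
[Cd^2+] = s = 1.1 × 10^-5 M

[Cd^2+] ≈ 1.1 × 10^-5 M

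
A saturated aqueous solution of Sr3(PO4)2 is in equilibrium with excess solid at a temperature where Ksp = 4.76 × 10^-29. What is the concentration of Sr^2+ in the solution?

Sr3(PO4)2(s) ⇌ 3 Sr^2+(aq) + 2 PO4^3-(aq)
Ksp = [Sr^2+]^3[PO4^3-]^2
Let s = molar solubility. Then [Sr^2+] = 3s and [PO4^3-] = 2s.
Substituting: Ksp = (3s)^3(2s)^2 = 108s^5
s = (4.76 × 10^-29 / 108)^(1/5) = 8.489 × 10^-7 M
[Sr^2+] = 3s = 2.55 × 10^-6 M

[Sr^2+] = 2.55 x 10^-6 M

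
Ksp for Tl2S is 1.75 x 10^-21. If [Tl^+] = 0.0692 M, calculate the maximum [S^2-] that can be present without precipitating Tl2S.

Tl2S(s) ⇌ 2 Tl^+ + S^2-
Ksp = [Tl^+]^2[S^2-]
Precipitation begins when Q = Ksp. With [Tl^+] = 0.0692 M:
1.75 x 10^-21 = (0.0692)^2 × [S^2-]
[S^2-] = (1.75 x 10^-21 / 4.789 x 10^-3) = 3.65 × 10^-19 M

3.65 x 10^-19 M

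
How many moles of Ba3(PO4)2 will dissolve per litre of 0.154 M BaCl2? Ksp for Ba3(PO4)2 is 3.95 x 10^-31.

Ba3(PO4)2(s) ⇌ 3 Ba^2+ + 2 PO4^3-
Ksp = [Ba^2+]^3[PO4^3-]^2
Let s = moles of Ba3(PO4)2 that dissolve per litre. [Ba^2+] = 0.154 + 3s ≈ 0.154, [PO4^3-] = 2s (common-ion effect: Ba^2+ is already 0.154 M).
Ksp ≈ (0.154)^3 × (2s)^2
s = 5.20 × 10^-15 M
Check: 3s = 1.6 × 10^-14 ≪ 0.154, so the approximation is valid.

5.20e-15 M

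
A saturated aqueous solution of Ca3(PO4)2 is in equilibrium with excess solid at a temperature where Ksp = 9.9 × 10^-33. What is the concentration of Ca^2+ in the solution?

[Ca^2+] = 4.7 × 10^-7 M

Ca3(PO4)2(s) <=> 3 Ca^2+(aq) + 2 PO4^3-(aq)
Ksp = [Ca^2+]^3[PO4^3-]^2
For each mole of Ca3(PO4)2 that dissolves: [Ca^2+] = 3s, [PO4^3-] = 2s.
Ksp = (3s)^3(2s)^2 = 108s^5
Solving, s = (9.9 × 10^-33/108)^(1/5) = 1.56 x 10^-7 M
[Ca^2+] = 3s = 4.7 × 10^-7 M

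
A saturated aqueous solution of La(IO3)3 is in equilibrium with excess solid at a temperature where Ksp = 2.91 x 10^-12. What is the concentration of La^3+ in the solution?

La(IO3)3(s) ⇌ La^3+(aq) + 3 IO3^-(aq)
Ksp = [La^3+][IO3^-]^3
If s mol/L of La(IO3)3 dissolves, [La^3+] = s and [IO3^-] = 3s.
Ksp = s(3s)^3 = 27s^4
s^4 = 2.91 x 10^-12 / 27, so s = 5.730 x 10^-4 M
[La^3+] = s = 5.73 × 10^-4 M

5.73 x 10^-4 M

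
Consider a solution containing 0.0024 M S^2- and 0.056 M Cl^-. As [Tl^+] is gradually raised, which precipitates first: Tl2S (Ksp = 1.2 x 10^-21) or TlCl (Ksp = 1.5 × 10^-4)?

Each salt begins to precipitate when Q = Ksp, i.e. when [Tl^+] reaches its threshold.
For Tl2S: 1.2 x 10^-21 = 0.0024 × [Tl^+]^2  ⇒  [Tl^+] = 7.1 x 10^-10 M.
For TlCl: 1.5 × 10^-4 = 0.056 × [Tl^+]  ⇒  [Tl^+] = 2.7 × 10^-3 M.
The salt with the lower threshold [Tl^+] precipitates first: Tl2S.

Tl2S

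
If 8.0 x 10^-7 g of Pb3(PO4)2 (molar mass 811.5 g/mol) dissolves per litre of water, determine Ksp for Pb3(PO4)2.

Ksp ≈ 1.0e-43

Molar solubility s = (8.0 × 10^-7 g/L) / (811.5 g/mol) = 9.86 x 10^-10 M.
Pb3(PO4)2(s) ⇌ 3 Pb^2+(aq) + 2 PO4^3-(aq)
With molar solubility s: [Pb^2+] = 3s, [PO4^3-] = 2s.
Ksp = [Pb^2+]^3[PO4^3-]^2
So Ksp = (3s)^3 × (2s)^2 = 108s^5
With s = 9.86 x 10^-10: Ksp = 1.0 × 10^-43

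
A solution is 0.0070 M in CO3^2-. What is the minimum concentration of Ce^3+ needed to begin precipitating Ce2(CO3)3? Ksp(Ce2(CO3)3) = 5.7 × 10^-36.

4.1e-15 M

Ce2(CO3)3(s) ⇌ 2 Ce^3+(aq) + 3 CO3^2-(aq)
Ksp = [Ce^3+]^2[CO3^2-]^3
Precipitation begins when Q = Ksp. With [CO3^2-] = 0.0070 M:
5.7 × 10^-36 = (0.0070)^3 × [Ce^3+]^2
[Ce^3+] = (5.7 × 10^-36 / 3.43 x 10^-7)^(1/2) = 4.1 × 10^-15 M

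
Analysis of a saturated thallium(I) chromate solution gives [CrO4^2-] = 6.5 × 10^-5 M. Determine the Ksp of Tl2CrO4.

1.1e-12

Tl2CrO4(s) <=> 2 Tl^+ + CrO4^2-
Stoichiometry gives [Tl^+] = (2/1)[CrO4^2-] = 1.30 × 10^-4 M.
Ksp = [Tl^+]^2[CrO4^2-]
Ksp = (1.30 × 10^-4)^2 × 6.5 × 10^-5 = 1.1 x 10^-12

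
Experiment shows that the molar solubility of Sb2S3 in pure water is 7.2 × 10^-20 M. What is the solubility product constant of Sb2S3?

Ksp ≈ 2.1 × 10^-94

Sb2S3(s) ⇌ 2 Sb^3+ + 3 S^2-
If s mol/L of Sb2S3 dissolves, [Sb^3+] = 2s and [S^2-] = 3s.
Ksp = [Sb^3+]^2[S^2-]^3
Substituting: Ksp = (2s)^2(3s)^3 = 108s^5
Ksp = 108 × (7.2 x 10^-20)^5 = 2.1 × 10^-94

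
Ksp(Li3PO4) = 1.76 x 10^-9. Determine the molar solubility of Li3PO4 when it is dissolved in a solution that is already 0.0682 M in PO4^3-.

s = 9.85e-4 M

Li3PO4(s) <=> 3 Li^+(aq) + PO4^3-(aq)
Ksp = [Li^+]^3[PO4^3-]
Let s be the molar solubility in this solution. [Li^+] = 3s, [PO4^3-] = 0.0682 + s ≈ 0.0682 (common-ion effect: PO4^3- is already 0.0682 M).
Ksp ≈ (3s)^3 × 0.0682
s = 9.85 × 10^-4 M
Check: s = 9.9 × 10^-4 ≪ 0.0682, so the approximation is valid.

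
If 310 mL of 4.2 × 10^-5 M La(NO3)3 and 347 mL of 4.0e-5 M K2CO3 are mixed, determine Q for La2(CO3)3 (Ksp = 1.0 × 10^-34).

Total volume = 310 + 347 = 657 mL.
[La^3+] = 4.2 × 10^-5 × (310/657) = 1.98 × 10^-5 M
[CO3^2-] = 4.0 × 10^-5 × (347/657) = 2.11 × 10^-5 M
La2(CO3)3(s) ⇌ 2 La^3+(aq) + 3 CO3^2-(aq), so Q = [La^3+]^2[CO3^2-]^3
Q = (1.98 × 10^-5)^2(2.11 × 10^-5)^3 = 3.7 x 10^-24
Q > Ksp, so La2(CO3)3 will precipitate.

Q ≈ 3.7e-24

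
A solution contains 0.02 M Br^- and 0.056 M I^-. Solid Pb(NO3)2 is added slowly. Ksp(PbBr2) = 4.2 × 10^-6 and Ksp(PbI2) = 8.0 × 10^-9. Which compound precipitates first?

Each salt begins to precipitate when Q = Ksp, i.e. when [Pb^2+] reaches its threshold.
For PbBr2: 4.2 × 10^-6 = (0.02)^2 × [Pb^2+]  ⇒  [Pb^2+] = 1.1 x 10^-2 M.
For PbI2: 8.0 × 10^-9 = (0.056)^2 × [Pb^2+]  ⇒  [Pb^2+] = 2.6 x 10^-6 M.
The salt with the lower threshold [Pb^2+] precipitates first: PbI2.

PbI2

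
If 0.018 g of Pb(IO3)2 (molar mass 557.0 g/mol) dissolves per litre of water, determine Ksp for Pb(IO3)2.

Molar solubility s = (1.8 × 10^-2 g/L) / (557.0 g/mol) = 3.23 × 10^-5 M.
Pb(IO3)2(s) ⇌ Pb^2+(aq) + 2 IO3^-(aq)
With molar solubility s: [Pb^2+] = s, [IO3^-] = 2s.
Ksp = [Pb^2+][IO3^-]^2
So Ksp = s × (2s)^2 = 4s^3
Ksp = 4 × (3.23 × 10^-5)^3 = 1.3 × 10^-13

1.3 × 10^-13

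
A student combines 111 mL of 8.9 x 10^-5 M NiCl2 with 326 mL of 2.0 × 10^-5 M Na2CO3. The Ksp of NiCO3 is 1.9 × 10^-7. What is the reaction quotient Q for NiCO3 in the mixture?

3.4e-10

Total volume = 111 + 326 = 437 mL.
[Ni^2+] = 8.9 x 10^-5 × (111/437) = 2.26 x 10^-5 M
[CO3^2-] = 2.0 x 10^-5 × (326/437) = 1.49 x 10^-5 M
NiCO3(s) ⇌ Ni^2+ + CO3^2-, so Q = [Ni^2+][CO3^2-]
Q = (2.26 x 10^-5)(1.49 × 10^-5) = 3.4 × 10^-10
Q < Ksp, so no precipitate of NiCO3 forms.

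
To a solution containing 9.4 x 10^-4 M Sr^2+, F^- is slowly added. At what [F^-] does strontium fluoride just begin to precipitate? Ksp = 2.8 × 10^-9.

1.7 × 10^-3 M

SrF2(s) ⇌ Sr^2+(aq) + 2 F^-(aq)
Ksp = [Sr^2+][F^-]^2
Precipitation begins when Q = Ksp. With [Sr^2+] = 9.4 x 10^-4 M:
2.8 × 10^-9 = (9.4 x 10^-4) × [F^-]^2
[F^-] = (2.8 × 10^-9 / 9.4 × 10^-4)^(1/2) = 1.7 × 10^-3 M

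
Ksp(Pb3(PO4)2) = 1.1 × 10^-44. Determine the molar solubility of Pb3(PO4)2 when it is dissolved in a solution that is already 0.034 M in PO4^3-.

s ≈ 7.1 x 10^-15 M

Pb3(PO4)2(s) <=> 3 Pb^2+ + 2 PO4^3-
Ksp = [Pb^2+]^3[PO4^3-]^2
Let s be the molar solubility in this solution. [Pb^2+] = 3s, [PO4^3-] = 0.034 + 2s ≈ 0.034 (Ksp is small, so little additional dissolves).
Ksp ≈ (3s)^3 × (0.034)^2
s = 7.1 × 10^-15 M
Check: 2s = 1.4 × 10^-14 ≪ 0.034, so the approximation is valid.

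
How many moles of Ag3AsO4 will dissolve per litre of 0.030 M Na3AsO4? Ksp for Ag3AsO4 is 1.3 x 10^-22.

s = 5.4 × 10^-8 M

Ag3AsO4(s) ⇌ 3 Ag^+ + AsO4^3-
Ksp = [Ag^+]^3[AsO4^3-]
Let s be the molar solubility in this solution. [Ag^+] = 3s, [AsO4^3-] = 0.030 + s ≈ 0.030 (since AsO4^3- from Na3AsO4 dominates).
Ksp ≈ (3s)^3 × 0.030
s = 5.4 x 10^-8 M
Check: s = 5.4 x 10^-8 ≪ 0.030, so the approximation is valid.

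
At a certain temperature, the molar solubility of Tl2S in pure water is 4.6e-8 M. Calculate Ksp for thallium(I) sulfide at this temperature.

Tl2S(s) ⇌ 2 Tl^+ + S^2-
With molar solubility s: [Tl^+] = 2s, [S^2-] = s.
Ksp = [Tl^+]^2[S^2-]
Substituting: Ksp = (2s)^2s = 4s^3
With s = 4.6 × 10^-8: Ksp = 3.9 × 10^-22

Ksp = 3.9e-22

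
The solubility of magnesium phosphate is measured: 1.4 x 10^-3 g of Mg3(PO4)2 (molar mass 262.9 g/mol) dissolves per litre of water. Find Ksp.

Molar solubility s = (1.4 × 10^-3 g/L) / (262.9 g/mol) = 5.33 × 10^-6 M.
Mg3(PO4)2(s) ⇌ 3 Mg^2+ + 2 PO4^3-
With molar solubility s: [Mg^2+] = 3s, [PO4^3-] = 2s.
Ksp = [Mg^2+]^3[PO4^3-]^2
Substituting: Ksp = (3s)^3(2s)^2 = 108s^5
With s = 5.33 × 10^-6: Ksp = 4.6 × 10^-25

4.6e-25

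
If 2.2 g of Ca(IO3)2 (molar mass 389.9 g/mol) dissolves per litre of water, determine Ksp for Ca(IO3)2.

Molar solubility s = (2.2 g/L) / (389.9 g/mol) = 5.64 × 10^-3 M.
Ca(IO3)2(s) <=> Ca^2+ + 2 IO3^-
With molar solubility s: [Ca^2+] = s, [IO3^-] = 2s.
Ksp = [Ca^2+][IO3^-]^2
Ksp = s(2s)^2 = 4s^3
With s = 5.64 × 10^-3: Ksp = 7.2 × 10^-7

Ksp ≈ 7.2e-7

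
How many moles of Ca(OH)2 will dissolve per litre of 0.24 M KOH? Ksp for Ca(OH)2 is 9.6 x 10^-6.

s ≈ 1.7 x 10^-4 M

Ca(OH)2(s) ⇌ Ca^2+ + 2 OH^-
Ksp = [Ca^2+][OH^-]^2
Let s = moles of Ca(OH)2 that dissolve per litre. [Ca^2+] = s, [OH^-] = 0.24 + 2s ≈ 0.24 (Ksp is small, so little additional dissolves).
Ksp ≈ s × (0.24)^2
s = 1.7 × 10^-4 M
Check: 2s = 3.3 x 10^-4 ≪ 0.24, so the approximation is valid.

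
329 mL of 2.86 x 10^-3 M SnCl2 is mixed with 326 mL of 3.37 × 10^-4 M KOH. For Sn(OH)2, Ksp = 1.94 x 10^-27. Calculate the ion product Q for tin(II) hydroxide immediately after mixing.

Q ≈ 4.04 × 10^-11

Total volume = 329 + 326 = 655 mL.
[Sn^2+] = 2.86 x 10^-3 × (329/655) = 1.437 x 10^-3 M
[OH^-] = 3.37 × 10^-4 × (326/655) = 1.677 x 10^-4 M
Sn(OH)2(s) <=> Sn^2+ + 2 OH^-, so Q = [Sn^2+][OH^-]^2
Q = (1.437 × 10^-3)(1.677 × 10^-4)^2 = 4.04 × 10^-11
Q > Ksp, so Sn(OH)2 will precipitate.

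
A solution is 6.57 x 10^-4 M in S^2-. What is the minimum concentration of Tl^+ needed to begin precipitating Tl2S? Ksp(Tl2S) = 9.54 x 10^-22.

Tl2S(s) <=> 2 Tl^+ + S^2-
Ksp = [Tl^+]^2[S^2-]
Precipitation begins when Q = Ksp. With [S^2-] = 6.57 x 10^-4 M:
9.54 x 10^-22 = (6.57 x 10^-4) × [Tl^+]^2
[Tl^+] = (9.54 x 10^-22 / 6.57 × 10^-4)^(1/2) = 1.21 x 10^-9 M

[Tl^+] ≈ 1.21 x 10^-9 M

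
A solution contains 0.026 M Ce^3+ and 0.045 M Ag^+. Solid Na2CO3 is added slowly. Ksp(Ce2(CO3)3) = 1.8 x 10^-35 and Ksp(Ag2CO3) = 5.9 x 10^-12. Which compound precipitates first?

Ce2(CO3)3

Each salt begins to precipitate when Q = Ksp, i.e. when [CO3^2-] reaches its threshold.
For Ce2(CO3)3: 1.8 x 10^-35 = (0.026)^2 × [CO3^2-]^3  ⇒  [CO3^2-] = 3.0 × 10^-11 M.
For Ag2CO3: 5.9 x 10^-12 = (0.045)^2 × [CO3^2-]  ⇒  [CO3^2-] = 2.9 × 10^-9 M.
The salt with the lower threshold [CO3^2-] precipitates first: Ce2(CO3)3.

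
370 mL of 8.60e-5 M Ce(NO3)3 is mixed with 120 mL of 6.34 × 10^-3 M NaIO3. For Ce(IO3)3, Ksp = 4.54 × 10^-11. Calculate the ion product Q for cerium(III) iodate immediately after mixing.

Total volume = 370 + 120 = 490 mL.
[Ce^3+] = 8.60 × 10^-5 × (370/490) = 6.494 x 10^-5 M
[IO3^-] = 6.34 × 10^-3 × (120/490) = 1.553 x 10^-3 M
Ce(IO3)3(s) <=> Ce^3+ + 3 IO3^-, so Q = [Ce^3+][IO3^-]^3
Q = (6.494 × 10^-5)(1.553 × 10^-3)^3 = 2.43 x 10^-13
Q < Ksp, so no precipitate of Ce(IO3)3 forms.

Q ≈ 2.43 x 10^-13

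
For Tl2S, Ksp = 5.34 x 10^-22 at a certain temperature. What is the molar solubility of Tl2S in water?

s = 5.11 × 10^-8 M

Tl2S(s) ⇌ 2 Tl^+(aq) + S^2-(aq)
Ksp = [Tl^+]^2[S^2-]
With molar solubility s: [Tl^+] = 2s, [S^2-] = s.
Ksp = (2s)^2s = 4s^3
Solving, s = (5.34 x 10^-22/4)^(1/3) = 5.11 × 10^-8 M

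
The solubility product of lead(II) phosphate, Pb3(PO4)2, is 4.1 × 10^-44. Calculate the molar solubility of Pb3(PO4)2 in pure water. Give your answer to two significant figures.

8.2 x 10^-10 M

Pb3(PO4)2(s) <=> 3 Pb^2+ + 2 PO4^3-
Ksp = [Pb^2+]^3[PO4^3-]^2
If s mol/L of Pb3(PO4)2 dissolves, [Pb^2+] = 3s and [PO4^3-] = 2s.
Ksp = (3s)^3(2s)^2 = 108s^5
Solving, s = (4.1 × 10^-44/108)^(1/5) = 8.2 × 10^-10 M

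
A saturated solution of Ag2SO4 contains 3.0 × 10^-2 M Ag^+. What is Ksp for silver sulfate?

Ksp = 1.4 × 10^-5

Ag2SO4(s) ⇌ 2 Ag^+ + SO4^2-
Stoichiometry gives [SO4^2-] = (1/2)[Ag^+] = 1.50 x 10^-2 M.
Ksp = [Ag^+]^2[SO4^2-]
Ksp = (3.0 × 10^-2)^2 × 1.50 × 10^-2 = 1.4 × 10^-5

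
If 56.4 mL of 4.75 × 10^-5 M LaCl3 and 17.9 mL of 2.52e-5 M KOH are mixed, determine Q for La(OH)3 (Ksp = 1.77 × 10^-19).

Total volume = 56.4 + 17.9 = 74.3 mL.
[La^3+] = 4.75 × 10^-5 × (56.4/74.3) = 3.606 × 10^-5 M
[OH^-] = 2.52 x 10^-5 × (17.9/74.3) = 6.071 × 10^-6 M
La(OH)3(s) ⇌ La^3+ + 3 OH^-, so Q = [La^3+][OH^-]^3
Q = (3.606 × 10^-5)(6.071 × 10^-6)^3 = 8.07 × 10^-21
Q < Ksp, so no precipitate of La(OH)3 forms.

Q = 8.07 × 10^-21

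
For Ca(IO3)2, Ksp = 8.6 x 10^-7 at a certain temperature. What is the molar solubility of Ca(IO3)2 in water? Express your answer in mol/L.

s ≈ 6.0 × 10^-3 M

Ca(IO3)2(s) ⇌ Ca^2+(aq) + 2 IO3^-(aq)
Ksp = [Ca^2+][IO3^-]^2
If s mol/L of Ca(IO3)2 dissolves, [Ca^2+] = s and [IO3^-] = 2s.
Ksp = s(2s)^2 = 4s^3
Solving, s = (8.6 x 10^-7/4)^(1/3) = 6.0 x 10^-3 M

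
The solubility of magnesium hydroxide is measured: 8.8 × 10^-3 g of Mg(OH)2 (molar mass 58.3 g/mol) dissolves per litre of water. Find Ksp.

Molar solubility s = (8.8 x 10^-3 g/L) / (58.3 g/mol) = 1.51 x 10^-4 M.
Mg(OH)2(s) <=> Mg^2+(aq) + 2 OH^-(aq)
Let s = molar solubility. Then [Mg^2+] = s and [OH^-] = 2s.
Ksp = [Mg^2+][OH^-]^2
Ksp = s(2s)^2 = 4s^3
With s = 1.51 × 10^-4: Ksp = 1.4 × 10^-11

1.4 × 10^-11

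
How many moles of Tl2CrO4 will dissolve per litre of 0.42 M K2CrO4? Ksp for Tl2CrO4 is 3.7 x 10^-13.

4.7 × 10^-7 M

Tl2CrO4(s) ⇌ 2 Tl^+(aq) + CrO4^2-(aq)
Ksp = [Tl^+]^2[CrO4^2-]
Let s be the molar solubility in this solution. [Tl^+] = 2s, [CrO4^2-] = 0.42 + s ≈ 0.42 (common-ion effect: CrO4^2- is already 0.42 M).
Ksp ≈ (2s)^2 × 0.42
s = 4.7 x 10^-7 M
Check: s = 4.7 × 10^-7 ≪ 0.42, so the approximation is valid.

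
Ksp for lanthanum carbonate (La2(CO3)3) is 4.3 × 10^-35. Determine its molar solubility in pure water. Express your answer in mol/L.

s ≈ 5.2 × 10^-8 M

La2(CO3)3(s) <=> 2 La^3+(aq) + 3 CO3^2-(aq)
Ksp = [La^3+]^2[CO3^2-]^3
If s mol/L of La2(CO3)3 dissolves, [La^3+] = 2s and [CO3^2-] = 3s.
Ksp = (2s)^2(3s)^3 = 108s^5
s^5 = 4.3 × 10^-35 / 108, so s = 5.2 × 10^-8 M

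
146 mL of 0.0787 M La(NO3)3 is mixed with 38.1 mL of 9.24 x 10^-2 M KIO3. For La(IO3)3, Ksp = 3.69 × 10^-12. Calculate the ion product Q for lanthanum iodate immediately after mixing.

Total volume = 146 + 38.1 = 184.1 mL.
[La^3+] = 7.87 x 10^-2 × (146/184.1) = 6.241 x 10^-2 M
[IO3^-] = 9.24 × 10^-2 × (38.1/184.1) = 1.912 × 10^-2 M
La(IO3)3(s) ⇌ La^3+(aq) + 3 IO3^-(aq), so Q = [La^3+][IO3^-]^3
Q = (6.241 x 10^-2)(1.912 × 10^-2)^3 = 4.36 × 10^-7
Q > Ksp, so La(IO3)3 will precipitate.

Q = 4.36e-7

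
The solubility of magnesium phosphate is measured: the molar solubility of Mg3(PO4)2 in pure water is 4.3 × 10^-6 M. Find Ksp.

Mg3(PO4)2(s) <=> 3 Mg^2+(aq) + 2 PO4^3-(aq)
For each mole of Mg3(PO4)2 that dissolves: [Mg^2+] = 3s, [PO4^3-] = 2s.
Ksp = [Mg^2+]^3[PO4^3-]^2
So Ksp = (3s)^3 × (2s)^2 = 108s^5
Ksp = 108 × (4.3 × 10^-6)^5 = 1.6 × 10^-25

1.6e-25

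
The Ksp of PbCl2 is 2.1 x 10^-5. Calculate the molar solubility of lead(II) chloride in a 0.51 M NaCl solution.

PbCl2(s) ⇌ Pb^2+(aq) + 2 Cl^-(aq)
Ksp = [Pb^2+][Cl^-]^2
Let s = moles of PbCl2 that dissolve per litre. [Pb^2+] = s, [Cl^-] = 0.51 + 2s ≈ 0.51 (Ksp is small, so little additional dissolves).
Ksp ≈ s × (0.51)^2
s = 8.1 x 10^-5 M
Check: 2s = 1.6 × 10^-4 ≪ 0.51, so the approximation is valid.

8.1 x 10^-5 M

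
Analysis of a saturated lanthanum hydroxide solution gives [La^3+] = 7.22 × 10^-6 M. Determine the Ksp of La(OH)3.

Ksp ≈ 7.34e-20

La(OH)3(s) ⇌ La^3+ + 3 OH^-
Stoichiometry gives [OH^-] = (3/1)[La^3+] = 2.166 x 10^-5 M.
Ksp = [La^3+][OH^-]^3
Ksp = 7.22 × 10^-6 × (2.166 × 10^-5)^3 = 7.34 × 10^-20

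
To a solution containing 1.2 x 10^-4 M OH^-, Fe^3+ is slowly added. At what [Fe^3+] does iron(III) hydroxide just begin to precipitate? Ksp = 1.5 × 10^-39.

Fe(OH)3(s) ⇌ Fe^3+ + 3 OH^-
Ksp = [Fe^3+][OH^-]^3
Precipitation begins when Q = Ksp. With [OH^-] = 1.2 x 10^-4 M:
1.5 × 10^-39 = (1.2 x 10^-4)^3 × [Fe^3+]
[Fe^3+] = (1.5 × 10^-39 / 1.73 × 10^-12) = 8.7 x 10^-28 M

8.7 × 10^-28 M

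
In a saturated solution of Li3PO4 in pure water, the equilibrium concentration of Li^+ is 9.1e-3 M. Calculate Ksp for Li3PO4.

Ksp = 2.3 × 10^-9

Li3PO4(s) ⇌ 3 Li^+(aq) + PO4^3-(aq)
Stoichiometry gives [PO4^3-] = (1/3)[Li^+] = 3.03 x 10^-3 M.
Ksp = [Li^+]^3[PO4^3-]
Ksp = (9.1 × 10^-3)^3 × 3.03 × 10^-3 = 2.3 × 10^-9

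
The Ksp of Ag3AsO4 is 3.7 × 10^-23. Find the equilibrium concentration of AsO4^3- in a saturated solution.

Ag3AsO4(s) ⇌ 3 Ag^+(aq) + AsO4^3-(aq)
Ksp = [Ag^+]^3[AsO4^3-]
Let s = molar solubility. Then [Ag^+] = 3s and [AsO4^3-] = s.
So Ksp = (3s)^3 × s = 27s^4
Solving, s = (3.7 × 10^-23/27)^(1/4) = 1.08 × 10^-6 M
[AsO4^3-] = s = 1.1 × 10^-6 M

[AsO4^3-] = 1.1 x 10^-6 M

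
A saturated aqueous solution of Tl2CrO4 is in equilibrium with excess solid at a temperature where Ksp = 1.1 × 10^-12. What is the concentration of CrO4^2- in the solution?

Tl2CrO4(s) ⇌ 2 Tl^+ + CrO4^2-
Ksp = [Tl^+]^2[CrO4^2-]
For each mole of Tl2CrO4 that dissolves: [Tl^+] = 2s, [CrO4^2-] = s.
Substituting: Ksp = (2s)^2s = 4s^3
Solving, s = (1.1 × 10^-12/4)^(1/3) = 6.50 × 10^-5 M
[CrO4^2-] = s = 6.5 × 10^-5 M

[CrO4^2-] = 6.5 × 10^-5 M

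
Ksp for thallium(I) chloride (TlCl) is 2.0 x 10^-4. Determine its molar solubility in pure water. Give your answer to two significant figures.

s ≈ 1.4 x 10^-2 M

TlCl(s) ⇌ Tl^+ + Cl^-
Ksp = [Tl^+][Cl^-]
With molar solubility s: [Tl^+] = s, [Cl^-] = s.
Ksp = (s)(s) = s^2
s = √(2.0 x 10^-4) = 1.4 x 10^-2 M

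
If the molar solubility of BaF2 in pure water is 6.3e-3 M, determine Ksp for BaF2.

BaF2(s) ⇌ Ba^2+(aq) + 2 F^-(aq)
Let s = molar solubility. Then [Ba^2+] = s and [F^-] = 2s.
Ksp = [Ba^2+][F^-]^2
Substituting: Ksp = s(2s)^2 = 4s^3
Ksp = 4 × (6.3 x 10^-3)^3 = 1.0 × 10^-6

Ksp = 1.0e-6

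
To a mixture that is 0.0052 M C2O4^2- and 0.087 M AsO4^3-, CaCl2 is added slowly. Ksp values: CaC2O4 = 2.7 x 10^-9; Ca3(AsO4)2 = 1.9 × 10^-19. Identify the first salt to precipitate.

CaC2O4

Precipitation of each salt starts when its ion product equals its Ksp.
For CaC2O4: 2.7 x 10^-9 = 0.0052 × [Ca^2+]  ⇒  [Ca^2+] = 5.2 x 10^-7 M.
For Ca3(AsO4)2: 1.9 × 10^-19 = (0.087)^2 × [Ca^2+]^3  ⇒  [Ca^2+] = 2.9 × 10^-6 M.
The salt with the lower threshold [Ca^2+] precipitates first: CaC2O4.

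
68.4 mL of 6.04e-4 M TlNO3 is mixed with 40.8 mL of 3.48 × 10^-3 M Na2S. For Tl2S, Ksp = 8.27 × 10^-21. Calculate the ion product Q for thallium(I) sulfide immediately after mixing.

Total volume = 68.4 + 40.8 = 109.2 mL.
[Tl^+] = 6.04 × 10^-4 × (68.4/109.2) = 3.783 x 10^-4 M
[S^2-] = 3.48 x 10^-3 × (40.8/109.2) = 1.300 x 10^-3 M
Tl2S(s) <=> 2 Tl^+ + S^2-, so Q = [Tl^+]^2[S^2-]
Q = (3.783 x 10^-4)^2(1.300 × 10^-3) = 1.86 × 10^-10
Q > Ksp, so Tl2S will precipitate.

Q ≈ 1.86 x 10^-10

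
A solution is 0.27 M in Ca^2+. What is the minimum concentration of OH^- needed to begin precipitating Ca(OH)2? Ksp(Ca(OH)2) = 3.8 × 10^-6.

Ca(OH)2(s) ⇌ Ca^2+ + 2 OH^-
Ksp = [Ca^2+][OH^-]^2
Precipitation begins when Q = Ksp. With [Ca^2+] = 0.27 M:
3.8 × 10^-6 = (0.27) × [OH^-]^2
[OH^-] = (3.8 × 10^-6 / 2.7 × 10^-1)^(1/2) = 3.8 × 10^-3 M

[OH^-] ≈ 3.8 × 10^-3 M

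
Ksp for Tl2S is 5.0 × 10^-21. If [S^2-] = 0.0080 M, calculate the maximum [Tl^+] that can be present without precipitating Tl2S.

7.9 × 10^-10 M

Tl2S(s) ⇌ 2 Tl^+(aq) + S^2-(aq)
Ksp = [Tl^+]^2[S^2-]
Precipitation begins when Q = Ksp. With [S^2-] = 0.0080 M:
5.0 × 10^-21 = (0.0080) × [Tl^+]^2
[Tl^+] = (5.0 × 10^-21 / 8.0 × 10^-3)^(1/2) = 7.9 × 10^-10 M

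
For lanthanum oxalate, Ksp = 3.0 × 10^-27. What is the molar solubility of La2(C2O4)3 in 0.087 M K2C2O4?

La2(C2O4)3(s) ⇌ 2 La^3+ + 3 C2O4^2-
Ksp = [La^3+]^2[C2O4^2-]^3
Let s be the molar solubility in this solution. [La^3+] = 2s, [C2O4^2-] = 0.087 + 3s ≈ 0.087 (common-ion effect: C2O4^2- is already 0.087 M).
Ksp ≈ (2s)^2 × (0.087)^3
s = 1.1 × 10^-12 M
Check: 3s = 3.2 x 10^-12 ≪ 0.087, so the approximation is valid.

s = 1.1e-12 M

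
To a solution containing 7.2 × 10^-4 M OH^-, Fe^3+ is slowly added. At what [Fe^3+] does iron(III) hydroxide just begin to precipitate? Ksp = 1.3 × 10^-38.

[Fe^3+] ≈ 3.5e-29 M

Fe(OH)3(s) ⇌ Fe^3+ + 3 OH^-
Ksp = [Fe^3+][OH^-]^3
Precipitation begins when Q = Ksp. With [OH^-] = 7.2 × 10^-4 M:
1.3 × 10^-38 = (7.2 × 10^-4)^3 × [Fe^3+]
[Fe^3+] = (1.3 × 10^-38 / 3.73 x 10^-10) = 3.5 × 10^-29 M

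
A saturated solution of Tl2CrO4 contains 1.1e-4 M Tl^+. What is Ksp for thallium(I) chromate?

Ksp = 6.7 × 10^-13

Tl2CrO4(s) ⇌ 2 Tl^+ + CrO4^2-
Stoichiometry gives [CrO4^2-] = (1/2)[Tl^+] = 5.50 × 10^-5 M.
Ksp = [Tl^+]^2[CrO4^2-]
Ksp = (1.1 x 10^-4)^2 × 5.50 × 10^-5 = 6.7 × 10^-13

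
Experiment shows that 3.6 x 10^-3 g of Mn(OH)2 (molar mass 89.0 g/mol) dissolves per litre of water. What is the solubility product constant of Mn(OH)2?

Ksp = 2.6 × 10^-13

Molar solubility s = (3.6 x 10^-3 g/L) / (89.0 g/mol) = 4.04 × 10^-5 M.
Mn(OH)2(s) ⇌ Mn^2+ + 2 OH^-
With molar solubility s: [Mn^2+] = s, [OH^-] = 2s.
Ksp = [Mn^2+][OH^-]^2
Substituting: Ksp = s(2s)^2 = 4s^3
With s = 4.04 × 10^-5: Ksp = 2.6 × 10^-13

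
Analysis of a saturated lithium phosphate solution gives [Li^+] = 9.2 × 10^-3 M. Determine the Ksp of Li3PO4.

Li3PO4(s) <=> 3 Li^+ + PO4^3-
Stoichiometry gives [PO4^3-] = (1/3)[Li^+] = 3.07 × 10^-3 M.
Ksp = [Li^+]^3[PO4^3-]
Ksp = (9.2 x 10^-3)^3 × 3.07 × 10^-3 = 2.4 × 10^-9

2.4 × 10^-9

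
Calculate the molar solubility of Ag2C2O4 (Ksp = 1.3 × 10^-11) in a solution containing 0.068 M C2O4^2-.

Ag2C2O4(s) ⇌ 2 Ag^+ + C2O4^2-
Ksp = [Ag^+]^2[C2O4^2-]
If s mol/L dissolves here, [Ag^+] = 2s, [C2O4^2-] = 0.068 + s ≈ 0.068 (common-ion effect: C2O4^2- is already 0.068 M).
Ksp ≈ (2s)^2 × 0.068
s = 6.9 x 10^-6 M
Check: s = 6.9 × 10^-6 ≪ 0.068, so the approximation is valid.

s = 6.9 x 10^-6 M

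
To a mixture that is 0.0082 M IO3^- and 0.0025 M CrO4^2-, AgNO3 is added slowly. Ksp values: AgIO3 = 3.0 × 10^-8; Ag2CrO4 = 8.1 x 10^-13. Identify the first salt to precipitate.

AgIO3

Precipitation of each salt starts when its ion product equals its Ksp.
For AgIO3: 3.0 × 10^-8 = 0.0082 × [Ag^+]  ⇒  [Ag^+] = 3.7 x 10^-6 M.
For Ag2CrO4: 8.1 x 10^-13 = 0.0025 × [Ag^+]^2  ⇒  [Ag^+] = 1.8 × 10^-5 M.
The salt with the lower threshold [Ag^+] precipitates first: AgIO3.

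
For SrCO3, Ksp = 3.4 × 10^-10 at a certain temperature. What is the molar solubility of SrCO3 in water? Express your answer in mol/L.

SrCO3(s) <=> Sr^2+(aq) + CO3^2-(aq)
Ksp = [Sr^2+][CO3^2-]
If s mol/L of SrCO3 dissolves, [Sr^2+] = s and [CO3^2-] = s.
Ksp = (s)(s) = s^2
s = (3.4 × 10^-10)^(1/2) = 1.8 x 10^-5 M

1.8 × 10^-5 M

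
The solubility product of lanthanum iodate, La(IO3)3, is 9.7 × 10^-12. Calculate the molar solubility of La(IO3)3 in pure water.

La(IO3)3(s) ⇌ La^3+ + 3 IO3^-
Ksp = [La^3+][IO3^-]^3
Let s = molar solubility. Then [La^3+] = s and [IO3^-] = 3s.
Ksp = s(3s)^3 = 27s^4
s^4 = 9.7 × 10^-12 / 27, so s = 7.7 x 10^-4 M

7.7 × 10^-4 M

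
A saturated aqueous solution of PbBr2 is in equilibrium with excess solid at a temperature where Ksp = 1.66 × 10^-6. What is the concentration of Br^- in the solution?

PbBr2(s) ⇌ Pb^2+ + 2 Br^-
Ksp = [Pb^2+][Br^-]^2
Let s = molar solubility. Then [Pb^2+] = s and [Br^-] = 2s.
Substituting: Ksp = s(2s)^2 = 4s^3
s^3 = 1.66 × 10^-6 / 4, so s = 7.459 × 10^-3 M
[Br^-] = 2s = 1.49 x 10^-2 M

[Br^-] = 0.0149 M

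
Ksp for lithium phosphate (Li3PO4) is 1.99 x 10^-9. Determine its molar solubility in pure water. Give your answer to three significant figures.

Li3PO4(s) <=> 3 Li^+(aq) + PO4^3-(aq)
Ksp = [Li^+]^3[PO4^3-]
If s mol/L of Li3PO4 dissolves, [Li^+] = 3s and [PO4^3-] = s.
Ksp = (3s)^3s = 27s^4
s^4 = 1.99 x 10^-9 / 27, so s = 2.93 × 10^-3 M

2.93 x 10^-3 M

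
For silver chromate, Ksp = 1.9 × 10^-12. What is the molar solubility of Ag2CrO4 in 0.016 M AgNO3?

s = 7.4 × 10^-9 M

Ag2CrO4(s) ⇌ 2 Ag^+ + CrO4^2-
Ksp = [Ag^+]^2[CrO4^2-]
Let s be the molar solubility in this solution. [Ag^+] = 0.016 + 2s ≈ 0.016, [CrO4^2-] = s (since Ag^+ from AgNO3 dominates).
Ksp ≈ (0.016)^2 × s
s = 7.4 × 10^-9 M
Check: 2s = 1.5 × 10^-8 ≪ 0.016, so the approximation is valid.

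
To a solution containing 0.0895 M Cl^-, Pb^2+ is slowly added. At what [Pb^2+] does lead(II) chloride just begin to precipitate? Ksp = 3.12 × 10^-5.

3.90e-3 M

PbCl2(s) ⇌ Pb^2+ + 2 Cl^-
Ksp = [Pb^2+][Cl^-]^2
Precipitation begins when Q = Ksp. With [Cl^-] = 0.0895 M:
3.12 × 10^-5 = (0.0895)^2 × [Pb^2+]
[Pb^2+] = (3.12 × 10^-5 / 8.010 × 10^-3) = 3.90 x 10^-3 M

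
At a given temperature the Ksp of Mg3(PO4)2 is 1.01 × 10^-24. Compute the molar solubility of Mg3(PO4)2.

s = 6.23 × 10^-6 M

Mg3(PO4)2(s) <=> 3 Mg^2+ + 2 PO4^3-
Ksp = [Mg^2+]^3[PO4^3-]^2
If s mol/L of Mg3(PO4)2 dissolves, [Mg^2+] = 3s and [PO4^3-] = 2s.
So Ksp = (3s)^3 × (2s)^2 = 108s^5
Solving, s = (1.01 × 10^-24/108)^(1/5) = 6.23 × 10^-6 M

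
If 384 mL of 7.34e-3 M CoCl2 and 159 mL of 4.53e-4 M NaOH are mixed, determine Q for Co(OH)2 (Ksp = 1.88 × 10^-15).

Q ≈ 9.13 × 10^-11

Total volume = 384 + 159 = 543 mL.
[Co^2+] = 7.34 × 10^-3 × (384/543) = 5.191 x 10^-3 M
[OH^-] = 4.53 × 10^-4 × (159/543) = 1.326 × 10^-4 M
Co(OH)2(s) ⇌ Co^2+(aq) + 2 OH^-(aq), so Q = [Co^2+][OH^-]^2
Q = (5.191 × 10^-3)(1.326 × 10^-4)^2 = 9.13 x 10^-11
Q > Ksp, so Co(OH)2 will precipitate.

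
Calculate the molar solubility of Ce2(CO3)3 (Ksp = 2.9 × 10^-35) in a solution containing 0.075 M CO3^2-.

1.3 × 10^-16 M

Ce2(CO3)3(s) ⇌ 2 Ce^3+ + 3 CO3^2-
Ksp = [Ce^3+]^2[CO3^2-]^3
If s mol/L dissolves here, [Ce^3+] = 2s, [CO3^2-] = 0.075 + 3s ≈ 0.075 (Ksp is small, so little additional dissolves).
Ksp ≈ (2s)^2 × (0.075)^3
s = 1.3 x 10^-16 M
Check: 3s = 3.9 × 10^-16 ≪ 0.075, so the approximation is valid.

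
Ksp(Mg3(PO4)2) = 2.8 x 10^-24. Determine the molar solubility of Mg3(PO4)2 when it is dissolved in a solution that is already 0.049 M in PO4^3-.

3.5 × 10^-8 M

Mg3(PO4)2(s) ⇌ 3 Mg^2+(aq) + 2 PO4^3-(aq)
Ksp = [Mg^2+]^3[PO4^3-]^2
Let s = moles of Mg3(PO4)2 that dissolve per litre. [Mg^2+] = 3s, [PO4^3-] = 0.049 + 2s ≈ 0.049 (common-ion effect: PO4^3- is already 0.049 M).
Ksp ≈ (3s)^3 × (0.049)^2
s = 3.5 x 10^-8 M
Check: 2s = 7.0 × 10^-8 ≪ 0.049, so the approximation is valid.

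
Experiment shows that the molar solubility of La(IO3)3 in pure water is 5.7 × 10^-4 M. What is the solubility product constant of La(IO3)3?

La(IO3)3(s) ⇌ La^3+ + 3 IO3^-
Let s = molar solubility. Then [La^3+] = s and [IO3^-] = 3s.
Ksp = [La^3+][IO3^-]^3
Ksp = s(3s)^3 = 27s^4
Ksp = 27 × (5.7 × 10^-4)^4 = 2.9 × 10^-12

2.9 × 10^-12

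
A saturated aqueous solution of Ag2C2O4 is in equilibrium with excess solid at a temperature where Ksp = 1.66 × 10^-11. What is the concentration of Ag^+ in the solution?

Ag2C2O4(s) ⇌ 2 Ag^+ + C2O4^2-
Ksp = [Ag^+]^2[C2O4^2-]
Let s = molar solubility. Then [Ag^+] = 2s and [C2O4^2-] = s.
Substituting: Ksp = (2s)^2s = 4s^3
Solving, s = (1.66 × 10^-11/4)^(1/3) = 1.607 × 10^-4 M
[Ag^+] = 2s = 3.21 × 10^-4 M

3.21 × 10^-4 M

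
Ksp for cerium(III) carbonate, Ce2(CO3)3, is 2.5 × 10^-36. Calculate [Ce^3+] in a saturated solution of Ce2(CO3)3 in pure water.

5.9e-8 M

Ce2(CO3)3(s) ⇌ 2 Ce^3+ + 3 CO3^2-
Ksp = [Ce^3+]^2[CO3^2-]^3
If s mol/L of Ce2(CO3)3 dissolves, [Ce^3+] = 2s and [CO3^2-] = 3s.
Ksp = (2s)^2(3s)^3 = 108s^5
s^5 = 2.5 × 10^-36 / 108, so s = 2.97 × 10^-8 M
[Ce^3+] = 2s = 5.9 × 10^-8 M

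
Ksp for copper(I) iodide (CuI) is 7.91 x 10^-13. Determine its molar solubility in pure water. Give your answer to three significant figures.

s ≈ 8.89e-7 M

CuI(s) <=> Cu^+ + I^-
Ksp = [Cu^+][I^-]
With molar solubility s: [Cu^+] = s, [I^-] = s.
Ksp = s^2
s = √(7.91 x 10^-13) = 8.89 × 10^-7 M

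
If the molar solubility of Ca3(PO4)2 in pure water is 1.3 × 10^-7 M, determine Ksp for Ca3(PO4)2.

Ksp ≈ 4.0 × 10^-33

Ca3(PO4)2(s) ⇌ 3 Ca^2+ + 2 PO4^3-
If s mol/L of Ca3(PO4)2 dissolves, [Ca^2+] = 3s and [PO4^3-] = 2s.
Ksp = [Ca^2+]^3[PO4^3-]^2
So Ksp = (3s)^3 × (2s)^2 = 108s^5
Ksp = 108 × (1.3 × 10^-7)^5 = 4.0 x 10^-33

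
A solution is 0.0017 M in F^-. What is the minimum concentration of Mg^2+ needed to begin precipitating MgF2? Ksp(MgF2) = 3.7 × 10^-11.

MgF2(s) ⇌ Mg^2+ + 2 F^-
Ksp = [Mg^2+][F^-]^2
Precipitation begins when Q = Ksp. With [F^-] = 0.0017 M:
3.7 × 10^-11 = (0.0017)^2 × [Mg^2+]
[Mg^2+] = (3.7 × 10^-11 / 2.89 × 10^-6) = 1.3 × 10^-5 M

[Mg^2+] ≈ 1.3 x 10^-5 M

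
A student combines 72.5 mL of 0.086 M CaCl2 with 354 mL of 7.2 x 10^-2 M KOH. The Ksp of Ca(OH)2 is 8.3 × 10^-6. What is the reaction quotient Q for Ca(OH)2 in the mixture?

Q ≈ 5.2 × 10^-5

Total volume = 72.5 + 354 = 426.5 mL.
[Ca^2+] = 8.6 × 10^-2 × (72.5/426.5) = 1.46 x 10^-2 M
[OH^-] = 7.2 x 10^-2 × (354/426.5) = 5.98 × 10^-2 M
Ca(OH)2(s) ⇌ Ca^2+(aq) + 2 OH^-(aq), so Q = [Ca^2+][OH^-]^2
Q = (1.46 x 10^-2)(5.98 × 10^-2)^2 = 5.2 × 10^-5
Q > Ksp, so Ca(OH)2 will precipitate.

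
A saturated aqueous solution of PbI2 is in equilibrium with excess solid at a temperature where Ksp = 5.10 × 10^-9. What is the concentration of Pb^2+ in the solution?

PbI2(s) <=> Pb^2+(aq) + 2 I^-(aq)
Ksp = [Pb^2+][I^-]^2
Let s = molar solubility. Then [Pb^2+] = s and [I^-] = 2s.
So Ksp = s × (2s)^2 = 4s^3
s^3 = 5.10 × 10^-9 / 4, so s = 1.084 x 10^-3 M
[Pb^2+] = s = 1.08 × 10^-3 M

1.08 × 10^-3 M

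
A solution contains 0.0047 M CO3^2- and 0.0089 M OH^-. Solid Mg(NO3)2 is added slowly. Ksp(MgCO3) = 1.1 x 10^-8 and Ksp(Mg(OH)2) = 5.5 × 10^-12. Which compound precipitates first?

Precipitation of each salt starts when its ion product equals its Ksp.
For MgCO3: 1.1 x 10^-8 = 0.0047 × [Mg^2+]  ⇒  [Mg^2+] = 2.3 x 10^-6 M.
For Mg(OH)2: 5.5 × 10^-12 = (0.0089)^2 × [Mg^2+]  ⇒  [Mg^2+] = 6.9 × 10^-8 M.
The salt with the lower threshold [Mg^2+] precipitates first: Mg(OH)2.

Mg(OH)2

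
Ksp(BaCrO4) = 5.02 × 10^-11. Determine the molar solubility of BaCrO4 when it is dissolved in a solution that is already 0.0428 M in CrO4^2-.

BaCrO4(s) ⇌ Ba^2+ + CrO4^2-
Ksp = [Ba^2+][CrO4^2-]
Let s = moles of BaCrO4 that dissolve per litre. [Ba^2+] = s, [CrO4^2-] = 0.0428 + s ≈ 0.0428 (Ksp is small, so little additional dissolves).
Ksp ≈ s × 0.0428
s = 1.17 x 10^-9 M
Check: s = 1.2 × 10^-9 ≪ 0.0428, so the approximation is valid.

s ≈ 1.17e-9 M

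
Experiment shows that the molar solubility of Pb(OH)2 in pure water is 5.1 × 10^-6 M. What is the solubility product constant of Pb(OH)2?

Pb(OH)2(s) <=> Pb^2+ + 2 OH^-
With molar solubility s: [Pb^2+] = s, [OH^-] = 2s.
Ksp = [Pb^2+][OH^-]^2
So Ksp = s × (2s)^2 = 4s^3
Ksp = 4 × (5.1 x 10^-6)^3 = 5.3 × 10^-16

Ksp = 5.3e-16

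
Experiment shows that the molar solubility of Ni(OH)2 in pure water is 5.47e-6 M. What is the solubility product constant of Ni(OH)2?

Ksp = 6.55 × 10^-16

Ni(OH)2(s) ⇌ Ni^2+ + 2 OH^-
If s mol/L of Ni(OH)2 dissolves, [Ni^2+] = s and [OH^-] = 2s.
Ksp = [Ni^2+][OH^-]^2
So Ksp = s × (2s)^2 = 4s^3
Ksp = 4 × (5.47 × 10^-6)^3 = 6.55 x 10^-16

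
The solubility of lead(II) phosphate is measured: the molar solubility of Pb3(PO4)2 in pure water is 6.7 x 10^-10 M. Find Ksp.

Ksp = 1.5e-44

Pb3(PO4)2(s) ⇌ 3 Pb^2+(aq) + 2 PO4^3-(aq)
For each mole of Pb3(PO4)2 that dissolves: [Pb^2+] = 3s, [PO4^3-] = 2s.
Ksp = [Pb^2+]^3[PO4^3-]^2
Substituting: Ksp = (3s)^3(2s)^2 = 108s^5
With s = 6.7 x 10^-10: Ksp = 1.5 × 10^-44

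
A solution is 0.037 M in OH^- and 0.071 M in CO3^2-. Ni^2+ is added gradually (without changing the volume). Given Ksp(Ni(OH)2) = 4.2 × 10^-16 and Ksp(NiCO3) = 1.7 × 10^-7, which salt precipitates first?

Precipitation of each salt starts when its ion product equals its Ksp.
For Ni(OH)2: 4.2 × 10^-16 = (0.037)^2 × [Ni^2+]  ⇒  [Ni^2+] = 3.1 x 10^-13 M.
For NiCO3: 1.7 × 10^-7 = 0.071 × [Ni^2+]  ⇒  [Ni^2+] = 2.4 × 10^-6 M.
The salt with the lower threshold [Ni^2+] precipitates first: Ni(OH)2.

Ni(OH)2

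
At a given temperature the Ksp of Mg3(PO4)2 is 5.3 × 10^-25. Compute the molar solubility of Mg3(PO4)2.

s ≈ 5.5 x 10^-6 M

Mg3(PO4)2(s) ⇌ 3 Mg^2+ + 2 PO4^3-
Ksp = [Mg^2+]^3[PO4^3-]^2
If s mol/L of Mg3(PO4)2 dissolves, [Mg^2+] = 3s and [PO4^3-] = 2s.
Ksp = (3s)^3(2s)^2 = 108s^5
s^5 = 5.3 × 10^-25 / 108, so s = 5.5 x 10^-6 M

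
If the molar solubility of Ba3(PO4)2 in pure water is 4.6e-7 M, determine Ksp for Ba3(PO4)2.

Ksp ≈ 2.2 × 10^-30

Ba3(PO4)2(s) ⇌ 3 Ba^2+(aq) + 2 PO4^3-(aq)
For each mole of Ba3(PO4)2 that dissolves: [Ba^2+] = 3s, [PO4^3-] = 2s.
Ksp = [Ba^2+]^3[PO4^3-]^2
Substituting: Ksp = (3s)^3(2s)^2 = 108s^5
Ksp = 108 × (4.6 × 10^-7)^5 = 2.2 × 10^-30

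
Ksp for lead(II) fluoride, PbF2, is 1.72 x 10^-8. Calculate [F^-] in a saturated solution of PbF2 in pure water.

[F^-] = 3.25 × 10^-3 M

PbF2(s) ⇌ Pb^2+ + 2 F^-
Ksp = [Pb^2+][F^-]^2
Let s = molar solubility. Then [Pb^2+] = s and [F^-] = 2s.
Substituting: Ksp = s(2s)^2 = 4s^3
s^3 = 1.72 x 10^-8 / 4, so s = 1.626 x 10^-3 M
[F^-] = 2s = 3.25 × 10^-3 M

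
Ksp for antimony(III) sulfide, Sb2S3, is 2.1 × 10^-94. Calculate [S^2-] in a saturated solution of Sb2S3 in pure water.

2.2 × 10^-19 M

Sb2S3(s) <=> 2 Sb^3+ + 3 S^2-
Ksp = [Sb^3+]^2[S^2-]^3
If s mol/L of Sb2S3 dissolves, [Sb^3+] = 2s and [S^2-] = 3s.
Substituting: Ksp = (2s)^2(3s)^3 = 108s^5
s^5 = 2.1 × 10^-94 / 108, so s = 7.21 x 10^-20 M
[S^2-] = 3s = 2.2 × 10^-19 M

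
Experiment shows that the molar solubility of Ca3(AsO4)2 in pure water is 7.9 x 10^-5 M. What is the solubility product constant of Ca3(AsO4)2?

Ksp ≈ 3.3 × 10^-19

Ca3(AsO4)2(s) <=> 3 Ca^2+(aq) + 2 AsO4^3-(aq)
Let s = molar solubility. Then [Ca^2+] = 3s and [AsO4^3-] = 2s.
Ksp = [Ca^2+]^3[AsO4^3-]^2
Ksp = (3s)^3(2s)^2 = 108s^5
Ksp = 108 × (7.9 × 10^-5)^5 = 3.3 × 10^-19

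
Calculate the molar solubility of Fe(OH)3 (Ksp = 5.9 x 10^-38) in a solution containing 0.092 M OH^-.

s = 7.6e-35 M

Fe(OH)3(s) <=> Fe^3+ + 3 OH^-
Ksp = [Fe^3+][OH^-]^3
Let s = moles of Fe(OH)3 that dissolve per litre. [Fe^3+] = s, [OH^-] = 0.092 + 3s ≈ 0.092 (common-ion effect: OH^- is already 0.092 M).
Ksp ≈ s × (0.092)^3
s = 7.6 × 10^-35 M
Check: 3s = 2.3 × 10^-34 ≪ 0.092, so the approximation is valid.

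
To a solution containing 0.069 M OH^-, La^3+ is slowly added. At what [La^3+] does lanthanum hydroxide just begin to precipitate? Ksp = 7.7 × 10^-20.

La(OH)3(s) ⇌ La^3+(aq) + 3 OH^-(aq)
Ksp = [La^3+][OH^-]^3
Precipitation begins when Q = Ksp. With [OH^-] = 0.069 M:
7.7 × 10^-20 = (0.069)^3 × [La^3+]
[La^3+] = (7.7 × 10^-20 / 3.29 x 10^-4) = 2.3 x 10^-16 M

[La^3+] = 2.3 x 10^-16 M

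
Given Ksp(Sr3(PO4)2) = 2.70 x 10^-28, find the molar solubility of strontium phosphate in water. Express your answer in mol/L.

Sr3(PO4)2(s) ⇌ 3 Sr^2+(aq) + 2 PO4^3-(aq)
Ksp = [Sr^2+]^3[PO4^3-]^2
With molar solubility s: [Sr^2+] = 3s, [PO4^3-] = 2s.
Ksp = (3s)^3(2s)^2 = 108s^5
Solving, s = (2.70 x 10^-28/108)^(1/5) = 1.20 x 10^-6 M

s ≈ 1.20 × 10^-6 M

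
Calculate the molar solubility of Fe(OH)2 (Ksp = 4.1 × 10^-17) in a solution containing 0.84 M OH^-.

Fe(OH)2(s) ⇌ Fe^2+(aq) + 2 OH^-(aq)
Ksp = [Fe^2+][OH^-]^2
If s mol/L dissolves here, [Fe^2+] = s, [OH^-] = 0.84 + 2s ≈ 0.84 (since the OH^- already present dominates).
Ksp ≈ s × (0.84)^2
s = 5.8 x 10^-17 M
Check: 2s = 1.2 × 10^-16 ≪ 0.84, so the approximation is valid.

s = 5.8e-17 M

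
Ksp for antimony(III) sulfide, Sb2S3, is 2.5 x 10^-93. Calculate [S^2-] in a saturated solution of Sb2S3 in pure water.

Sb2S3(s) <=> 2 Sb^3+ + 3 S^2-
Ksp = [Sb^3+]^2[S^2-]^3
If s mol/L of Sb2S3 dissolves, [Sb^3+] = 2s and [S^2-] = 3s.
Ksp = (2s)^2(3s)^3 = 108s^5
s^5 = 2.5 x 10^-93 / 108, so s = 1.18 x 10^-19 M
[S^2-] = 3s = 3.5 × 10^-19 M

[S^2-] = 3.5 x 10^-19 M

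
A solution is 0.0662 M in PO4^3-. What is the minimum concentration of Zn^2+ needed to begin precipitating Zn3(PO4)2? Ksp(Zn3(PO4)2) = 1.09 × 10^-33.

Zn3(PO4)2(s) <=> 3 Zn^2+ + 2 PO4^3-
Ksp = [Zn^2+]^3[PO4^3-]^2
Precipitation begins when Q = Ksp. With [PO4^3-] = 0.0662 M:
1.09 × 10^-33 = (0.0662)^2 × [Zn^2+]^3
[Zn^2+] = (1.09 × 10^-33 / 4.382 × 10^-3)^(1/3) = 6.29 × 10^-11 M

[Zn^2+] ≈ 6.29 × 10^-11 M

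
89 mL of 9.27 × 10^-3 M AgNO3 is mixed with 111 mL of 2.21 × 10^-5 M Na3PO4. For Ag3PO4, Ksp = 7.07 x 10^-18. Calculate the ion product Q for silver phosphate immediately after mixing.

8.61 x 10^-13

Total volume = 89 + 111 = 200 mL.
[Ag^+] = 9.27 × 10^-3 × (89/200) = 4.125 × 10^-3 M
[PO4^3-] = 2.21 × 10^-5 × (111/200) = 1.227 × 10^-5 M
Ag3PO4(s) <=> 3 Ag^+ + PO4^3-, so Q = [Ag^+]^3[PO4^3-]
Q = (4.125 x 10^-3)^3(1.227 × 10^-5) = 8.61 x 10^-13
Q > Ksp, so Ag3PO4 will precipitate.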